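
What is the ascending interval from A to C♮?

minor third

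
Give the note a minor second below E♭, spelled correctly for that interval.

A second below E lands on the letter D.
A minor second spans 1 semitone, so Eb moves to pitch class 2. On the letter D that is D.

D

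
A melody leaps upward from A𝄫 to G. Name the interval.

augmented seventh

Counting letters A–B–C–D–E–F–G gives a seventh.
Abb→G = 12 semitones, 1 wider than the major seventh (11), so augmented.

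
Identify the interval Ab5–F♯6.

augmented sixth

The letter names run A→F, a span of 5 letter steps, so the interval is some kind of sixth.
Ab to F# is 10 semitones. A major sixth is 9, so 10 makes it augmented.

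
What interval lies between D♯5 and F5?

diminished third

The letter names run D→F, a span of 2 letter steps, so the interval is some kind of third.
D# to F is 2 semitones. A major third is 4, so 2 makes it diminished.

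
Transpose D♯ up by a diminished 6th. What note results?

Bb

A sixth above D lands on the letter B.
A diminished sixth spans 7 semitones, so D# moves to pitch class 10. On the letter B that is Bb.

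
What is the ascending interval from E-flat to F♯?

augmented second

Counting letters E–F gives a second.
Eb→F# = 3 semitones, 1 wider than the major second (2), so augmented.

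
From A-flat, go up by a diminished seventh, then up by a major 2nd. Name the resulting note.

Abb

A diminished seventh up from Ab is Gbb (letter G, 9 semitones up).
A major second up from Gbb is Abb (letter A, 2 semitones up).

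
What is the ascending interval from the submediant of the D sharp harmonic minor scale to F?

diminished fifth

The submediant of D# harmonic minor is B.
B up to F: letters B→F make it a fifth; 6 semitones makes it diminished.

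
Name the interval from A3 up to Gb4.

Counting letters A–B–C–D–E–F–G gives a seventh.
A→Gb = 9 semitones, 2 narrower than the major seventh (11), so diminished.

diminished seventh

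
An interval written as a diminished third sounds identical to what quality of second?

A diminished third spans 2 semitones.
A second spanning 2 semitones is major (the major second is 2).

major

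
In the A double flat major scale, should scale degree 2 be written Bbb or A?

Bbb

Each scale degree takes a distinct letter name. Degree 2 of a scale on A must use the letter B.
Bbb and A are enharmonically the same pitch, but only Bbb uses the letter B, so it is the correct spelling here.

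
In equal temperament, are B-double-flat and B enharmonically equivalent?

No

Two spellings are enharmonically equivalent only if they share a pitch class.
Here Bbb → 9, B → 11; 9 ≠ 11, so they are not.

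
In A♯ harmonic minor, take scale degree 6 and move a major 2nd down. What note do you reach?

E

Scale degree 6 of A# harmonic minor is F#.
A major second (2 semitones) below F# lands on the letter E, giving E.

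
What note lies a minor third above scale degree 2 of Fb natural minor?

Bbb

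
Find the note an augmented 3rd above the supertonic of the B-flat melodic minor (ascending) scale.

E#

The supertonic of Bb melodic minor (ascending) is C.
An augmented third (5 semitones) above C lands on the letter E, giving E#.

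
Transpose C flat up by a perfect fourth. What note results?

Fb

C up a perfect fourth is F, so the target letter is F.
From Cb, a perfect fourth is 5 semitones up: Fb.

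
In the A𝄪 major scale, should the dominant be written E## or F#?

E##

Each scale degree takes a distinct letter name. Degree 5 of a scale on A must use the letter E.
E## and F# are enharmonically the same pitch, but only E## uses the letter E, so it is the correct spelling here.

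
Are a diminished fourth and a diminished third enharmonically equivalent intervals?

A diminished fourth spans 4 semitones; a diminished third spans 2.
The spans differ, so they are not enharmonic equivalents.

No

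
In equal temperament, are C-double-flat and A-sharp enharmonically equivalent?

Cbb = pitch class 10 and A# = pitch class 10 — the same pitch class, so they are enharmonic equivalents.

Yes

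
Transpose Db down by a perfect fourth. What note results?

A fourth below D lands on the letter A.
A perfect fourth spans 5 semitones, so Db moves to pitch class 8. On the letter A that is Ab.

Ab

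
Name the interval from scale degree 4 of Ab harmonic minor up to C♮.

major seventh

Scale degree 4 of Ab harmonic minor is Db.
Db up to C: letters D→C make it a seventh; 11 semitones makes it major.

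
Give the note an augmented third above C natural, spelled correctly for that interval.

C up a major third is E, so the target letter is E.
From C, an augmented third is 5 semitones up: E#.

E#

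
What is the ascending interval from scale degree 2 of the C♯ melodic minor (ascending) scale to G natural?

Scale degree 2 of C# melodic minor (ascending) is D#.
D# up to G: letters D→G make it a fourth; 4 semitones makes it diminished.

diminished fourth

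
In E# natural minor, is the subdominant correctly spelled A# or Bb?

Each scale degree takes a distinct letter name. Degree 4 of a scale on E must use the letter A.
A# and Bb are enharmonically the same pitch, but only A# uses the letter A, so it is the correct spelling here.

A#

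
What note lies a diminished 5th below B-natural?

E#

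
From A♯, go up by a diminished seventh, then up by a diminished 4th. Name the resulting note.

Cb

A diminished seventh up from A# is G (letter G, 9 semitones up).
A diminished fourth up from G is Cb (letter C, 4 semitones up).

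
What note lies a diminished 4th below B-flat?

F#

A fourth below B lands on the letter F.
A diminished fourth spans 4 semitones, so Bb moves to pitch class 6. On the letter F that is F#.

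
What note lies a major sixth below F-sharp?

A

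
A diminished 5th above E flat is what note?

E up a perfect fifth is B, so the target letter is B.
From Eb, a diminished fifth is 6 semitones up: Bbb.

Bbb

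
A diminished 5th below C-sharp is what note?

A fifth below C lands on the letter F.
A diminished fifth spans 6 semitones, so C# moves to pitch class 7. On the letter F that is F##.

F##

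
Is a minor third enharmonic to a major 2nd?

A minor third spans 3 semitones; a major second spans 2.
The spans differ, so they are not enharmonic equivalents.

No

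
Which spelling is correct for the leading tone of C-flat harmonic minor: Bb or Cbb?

Bb

Each scale degree takes a distinct letter name. Degree 7 of a scale on C must use the letter B.
Bb and Cbb are enharmonically the same pitch, but only Bb uses the letter B, so it is the correct spelling here.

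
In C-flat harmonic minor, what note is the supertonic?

Db

The Cb harmonic minor scale runs Cb Db Ebb Fb Gb Abb Bb.
Degree 2 is Db.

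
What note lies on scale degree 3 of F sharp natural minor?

A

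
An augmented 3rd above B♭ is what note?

A third above B lands on the letter D.
An augmented third spans 5 semitones, so Bb moves to pitch class 3. On the letter D that is D#.

D#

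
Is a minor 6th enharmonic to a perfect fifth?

A minor sixth spans 8 semitones; a perfect fifth spans 7.
The spans differ, so they are not enharmonic equivalents.

No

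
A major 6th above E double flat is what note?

Cb

A sixth above E lands on the letter C.
A major sixth spans 9 semitones, so Ebb moves to pitch class 11. On the letter C that is Cb.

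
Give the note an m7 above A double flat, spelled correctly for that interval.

A seventh above A lands on the letter G.
A minor seventh spans 10 semitones, so Abb moves to pitch class 5. On the letter G that is Gbb.

Gbb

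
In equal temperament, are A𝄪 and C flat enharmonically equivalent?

Yes

A## is pitch class 11; Cb is pitch class 11.
All spellings map to pitch class 11, so they are enharmonically equivalent.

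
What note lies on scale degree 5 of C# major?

G#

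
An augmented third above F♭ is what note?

A

F up a major third is A, so the target letter is A.
From Fb, an augmented third is 5 semitones up: A.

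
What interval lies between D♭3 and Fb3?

Counting letters D–E–F gives a third.
Db→Fb = 3 semitones, 1 narrower than the major third (4), so minor.

minor third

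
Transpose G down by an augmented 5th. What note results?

Cb

A fifth below G lands on the letter C.
An augmented fifth spans 8 semitones, so G moves to pitch class 11. On the letter C that is Cb.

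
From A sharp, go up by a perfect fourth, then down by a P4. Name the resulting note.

A perfect fourth up from A# is D# (letter D, 5 semitones up).
A perfect fourth down from D# is A# (letter A, 5 semitones down).

A#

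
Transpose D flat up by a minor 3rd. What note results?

A third above D lands on the letter F.
A minor third spans 3 semitones, so Db moves to pitch class 4. On the letter F that is Fb.

Fb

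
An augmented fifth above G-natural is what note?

G up a perfect fifth is D, so the target letter is D.
From G, an augmented fifth is 8 semitones up: D#.

D#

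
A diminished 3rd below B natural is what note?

A third below B lands on the letter G.
A diminished third spans 2 semitones, so B moves to pitch class 9. On the letter G that is G##.

G##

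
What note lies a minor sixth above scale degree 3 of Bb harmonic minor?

Scale degree 3 of Bb harmonic minor is Db.
A minor sixth (8 semitones) above Db lands on the letter B, giving Bbb.

Bbb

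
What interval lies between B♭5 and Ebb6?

diminished fourth

The letter names run B→E, a span of 3 letter steps, so the interval is some kind of fourth.
Bb to Ebb is 4 semitones. A perfect fourth is 5, so 4 makes it diminished.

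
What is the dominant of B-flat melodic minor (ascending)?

F

The Bb melodic minor (ascending) scale runs Bb C Db Eb F G A.
Degree 5 is F.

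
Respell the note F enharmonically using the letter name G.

F is pitch class 5. The letter G alone is pitch class 7.
To reach pitch class 5 from G requires an offset of -2 semitones, i.e. double flat: Gbb.

Gbb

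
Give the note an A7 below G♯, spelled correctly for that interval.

A seventh below G lands on the letter A.
An augmented seventh spans 12 semitones, so G# moves to pitch class 8. On the letter A that is Ab.

Ab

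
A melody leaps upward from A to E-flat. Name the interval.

The letter names run A→E, a span of 4 letter steps, so the interval is some kind of fifth.
A to Eb is 6 semitones. A perfect fifth is 7, so 6 makes it diminished.

diminished fifth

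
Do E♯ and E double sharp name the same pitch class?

Two spellings are enharmonically equivalent only if they share a pitch class.
Here E# → 5, E## → 6; 5 ≠ 6, so they are not.

No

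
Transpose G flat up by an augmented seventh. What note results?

G up a major seventh is F#, so the target letter is F.
From Gb, an augmented seventh is 12 semitones up: F#.

F#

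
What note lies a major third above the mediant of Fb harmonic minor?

Cb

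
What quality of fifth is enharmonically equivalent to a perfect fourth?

A perfect fourth spans 5 semitones.
A fifth spanning 5 semitones is doubly diminished (the perfect fifth is 7).

doubly diminished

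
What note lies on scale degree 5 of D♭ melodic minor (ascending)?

Ab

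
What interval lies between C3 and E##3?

Counting letters C–D–E gives a third.
C→E## = 6 semitones, 2 wider than the major third (4), so doubly augmented.

doubly augmented third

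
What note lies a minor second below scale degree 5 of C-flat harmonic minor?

F

Scale degree 5 of Cb harmonic minor is Gb.
A minor second (1 semitone) below Gb lands on the letter F, giving F.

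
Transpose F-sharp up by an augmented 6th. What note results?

D##

A sixth above F lands on the letter D.
An augmented sixth spans 10 semitones, so F# moves to pitch class 4. On the letter D that is D##.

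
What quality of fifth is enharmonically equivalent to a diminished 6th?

A diminished sixth spans 7 semitones.
A fifth spanning 7 semitones is perfect (the perfect fifth is 7).

perfect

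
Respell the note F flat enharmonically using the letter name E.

E

Plain E sits at the same pitch as Fb, so on the letter E the same pitch needs a natural: E.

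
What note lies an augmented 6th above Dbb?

Bb

A sixth above D lands on the letter B.
An augmented sixth spans 10 semitones, so Dbb moves to pitch class 10. On the letter B that is Bb.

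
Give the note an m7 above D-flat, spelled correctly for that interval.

A seventh above D lands on the letter C.
A minor seventh spans 10 semitones, so Db moves to pitch class 11. On the letter C that is Cb.

Cb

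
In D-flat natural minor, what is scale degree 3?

Degree 3 takes the letter 2 steps above D, which is F.
In natural minor, degree 3 sits 3 semitones above the tonic. Db + 3 semitones is pitch class 4, spelled on F as Fb.

Fb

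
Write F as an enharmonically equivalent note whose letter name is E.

Plain E sits 1 semitone below F, so on the letter E the same pitch needs a sharp: E#.

E#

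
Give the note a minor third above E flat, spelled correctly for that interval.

Gb

A third above E lands on the letter G.
A minor third spans 3 semitones, so Eb moves to pitch class 6. On the letter G that is Gb.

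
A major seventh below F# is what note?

G

A seventh below F lands on the letter G.
A major seventh spans 11 semitones, so F# moves to pitch class 7. On the letter G that is G.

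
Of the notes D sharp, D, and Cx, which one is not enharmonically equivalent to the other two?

In 12-tone equal temperament, enharmonic equivalents share a pitch class. D# is pitch class 3; D is pitch class 2; C## is pitch class 2.
D and C## share pitch class 2, while D# is pitch class 3.

D#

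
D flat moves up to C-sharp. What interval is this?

Counting letters D–E–F–G–A–B–C gives a seventh.
Db→C# = 12 semitones, 1 wider than the major seventh (11), so augmented.

augmented seventh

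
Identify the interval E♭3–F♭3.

minor second

Counting letters E–F gives a second.
Eb→Fb = 1 semitone, 1 narrower than the major second (2), so minor.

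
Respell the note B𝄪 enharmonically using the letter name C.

Plain C sits 1 semitone below B##, so on the letter C the same pitch needs a sharp: C#.

C#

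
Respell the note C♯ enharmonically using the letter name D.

Db

C# is pitch class 1. The letter D alone is pitch class 2.
To reach pitch class 1 from D requires an offset of -1 semitone, i.e. flat: Db.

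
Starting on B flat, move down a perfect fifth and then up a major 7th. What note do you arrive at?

D

A perfect fifth down from Bb is Eb (letter E, 7 semitones down).
A major seventh up from Eb is D (letter D, 11 semitones up).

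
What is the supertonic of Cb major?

Db

Degree 2 takes the letter 1 step above C, which is D.
In major, degree 2 sits 2 semitones above the tonic. Cb + 2 semitones is pitch class 1, spelled on D as Db.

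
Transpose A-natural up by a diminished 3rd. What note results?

A third above A lands on the letter C.
A diminished third spans 2 semitones, so A moves to pitch class 11. On the letter C that is Cb.

Cb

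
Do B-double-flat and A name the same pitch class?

Yes

Bbb is pitch class 9; A is pitch class 9.
All spellings map to pitch class 9, so they are enharmonically equivalent.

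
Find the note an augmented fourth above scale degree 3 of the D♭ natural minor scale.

Scale degree 3 of Db natural minor is Fb.
An augmented fourth (6 semitones) above Fb lands on the letter B, giving Bb.

Bb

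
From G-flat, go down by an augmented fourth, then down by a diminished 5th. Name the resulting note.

Gb

An augmented fourth down from Gb is Dbb (letter D, 6 semitones down).
A diminished fifth down from Dbb is Gb (letter G, 6 semitones down).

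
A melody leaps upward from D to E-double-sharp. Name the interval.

doubly augmented second

Counting letters D–E gives a second.
D→E## = 4 semitones, 2 wider than the major second (2), so doubly augmented.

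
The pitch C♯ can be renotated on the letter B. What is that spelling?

B##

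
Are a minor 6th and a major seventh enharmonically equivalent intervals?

A minor sixth spans 8 semitones; a major seventh spans 11.
The spans differ, so they are not enharmonic equivalents.

No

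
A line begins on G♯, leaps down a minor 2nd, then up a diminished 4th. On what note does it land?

B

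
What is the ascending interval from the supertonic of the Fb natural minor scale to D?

augmented fifth

The supertonic of Fb natural minor is Gb.
Gb up to D: letters G→D make it a fifth; 8 semitones makes it augmented.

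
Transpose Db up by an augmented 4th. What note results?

G

D up a perfect fourth is G, so the target letter is G.
From Db, an augmented fourth is 6 semitones up: G.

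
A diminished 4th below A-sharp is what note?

E##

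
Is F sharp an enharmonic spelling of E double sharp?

F# is pitch class 6; E## is pitch class 6.
All spellings map to pitch class 6, so they are enharmonically equivalent.

Yes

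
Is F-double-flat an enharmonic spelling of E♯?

Fbb is pitch class 3; E# is pitch class 5.
The pitch classes differ (3 vs. 5), so they are not enharmonic equivalents.

No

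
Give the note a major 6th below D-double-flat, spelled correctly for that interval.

Fbb

D down a major sixth is F, so the target letter is F.
From Dbb, a major sixth is 9 semitones down: Fbb.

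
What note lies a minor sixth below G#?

B#

G down a major sixth is Bb, so the target letter is B.
From G#, a minor sixth is 8 semitones down: B#.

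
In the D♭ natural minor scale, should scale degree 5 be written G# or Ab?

Ab

Each scale degree takes a distinct letter name. Degree 5 of a scale on D must use the letter A.
Ab and G# are enharmonically the same pitch, but only Ab uses the letter A, so it is the correct spelling here.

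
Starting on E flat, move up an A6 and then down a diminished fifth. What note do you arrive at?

An augmented sixth up from Eb is C# (letter C, 10 semitones up).
A diminished fifth down from C# is F## (letter F, 6 semitones down).

F##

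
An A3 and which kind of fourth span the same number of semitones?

perfect

An augmented third spans 5 semitones.
A fourth spanning 5 semitones is perfect (the perfect fourth is 5).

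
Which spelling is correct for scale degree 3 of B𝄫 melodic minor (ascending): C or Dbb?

Dbb

Each scale degree takes a distinct letter name. Degree 3 of a scale on B must use the letter D.
Dbb and C are enharmonically the same pitch, but only Dbb uses the letter D, so it is the correct spelling here.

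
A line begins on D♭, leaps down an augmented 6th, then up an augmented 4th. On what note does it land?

Bbb

An augmented sixth down from Db is Fbb (letter F, 10 semitones down).
An augmented fourth up from Fbb is Bbb (letter B, 6 semitones up).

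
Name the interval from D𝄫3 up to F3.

Counting letters D–E–F gives a third.
Dbb→F = 5 semitones, 1 wider than the major third (4), so augmented.

augmented third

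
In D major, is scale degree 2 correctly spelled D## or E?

E

Each scale degree takes a distinct letter name. Degree 2 of a scale on D must use the letter E.
E and D## are enharmonically the same pitch, but only E uses the letter E, so it is the correct spelling here.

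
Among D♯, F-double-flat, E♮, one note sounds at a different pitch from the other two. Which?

E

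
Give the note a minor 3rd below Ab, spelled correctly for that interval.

F

A third below A lands on the letter F.
A minor third spans 3 semitones, so Ab moves to pitch class 5. On the letter F that is F.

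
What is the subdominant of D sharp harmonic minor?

Degree 4 takes the letter 3 steps above D, which is G.
In harmonic minor, degree 4 sits 5 semitones above the tonic. D# + 5 semitones is pitch class 8, spelled on G as G#.

G#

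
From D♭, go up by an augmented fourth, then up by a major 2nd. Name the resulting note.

A

An augmented fourth up from Db is G (letter G, 6 semitones up).
A major second up from G is A (letter A, 2 semitones up).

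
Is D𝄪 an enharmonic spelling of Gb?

No

D## is pitch class 4; Gb is pitch class 6.
The pitch classes differ (4 vs. 6), so they are not enharmonic equivalents.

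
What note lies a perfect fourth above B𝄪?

B up a perfect fourth is E, so the target letter is E.
From B##, a perfect fourth is 5 semitones up: E##.

E##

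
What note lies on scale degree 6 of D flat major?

Bb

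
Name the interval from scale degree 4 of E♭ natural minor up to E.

augmented fifth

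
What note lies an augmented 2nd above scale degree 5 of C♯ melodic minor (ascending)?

Scale degree 5 of C# melodic minor (ascending) is G#.
An augmented second (3 semitones) above G# lands on the letter A, giving A##.

A##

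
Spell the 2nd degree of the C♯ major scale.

D#

The C# major scale runs C# D# E# F# G# A# B#.
Degree 2 is D#.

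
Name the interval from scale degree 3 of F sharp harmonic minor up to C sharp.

major third

Scale degree 3 of F# harmonic minor is A.
A up to C#: letters A→C make it a third; 4 semitones makes it major.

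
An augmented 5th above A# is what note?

E##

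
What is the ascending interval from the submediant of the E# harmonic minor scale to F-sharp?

perfect fourth

The submediant of E# harmonic minor is C#.
C# up to F#: letters C→F make it a fourth; 5 semitones makes it perfect.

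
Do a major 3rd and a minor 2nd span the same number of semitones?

A major third spans 4 semitones; a minor second spans 1.
The spans differ, so they are not enharmonic equivalents.

No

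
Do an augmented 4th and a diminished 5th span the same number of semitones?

Yes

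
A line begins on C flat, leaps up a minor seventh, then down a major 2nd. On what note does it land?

A minor seventh up from Cb is Bbb (letter B, 10 semitones up).
A major second down from Bbb is Abb (letter A, 2 semitones down).

Abb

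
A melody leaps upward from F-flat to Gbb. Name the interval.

minor second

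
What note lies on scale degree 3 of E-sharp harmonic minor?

The E# harmonic minor scale runs E# F## G# A# B# C# D##.
Degree 3 is G#.

G#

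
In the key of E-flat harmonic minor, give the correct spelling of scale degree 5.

Bb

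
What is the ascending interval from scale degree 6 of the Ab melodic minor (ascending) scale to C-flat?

diminished fifth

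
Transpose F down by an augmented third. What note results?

Dbb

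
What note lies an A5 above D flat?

D up a perfect fifth is A, so the target letter is A.
From Db, an augmented fifth is 8 semitones up: A.

A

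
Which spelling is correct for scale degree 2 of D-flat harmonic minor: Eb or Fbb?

Each scale degree takes a distinct letter name. Degree 2 of a scale on D must use the letter E.
Eb and Fbb are enharmonically the same pitch, but only Eb uses the letter E, so it is the correct spelling here.

Eb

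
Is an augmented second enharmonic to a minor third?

An augmented second spans 3 semitones; a minor third spans 3.
They are enharmonically equivalent.

Yes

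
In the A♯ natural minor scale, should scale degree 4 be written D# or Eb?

D#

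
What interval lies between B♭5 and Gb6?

The letter names run B→G, a span of 5 letter steps, so the interval is some kind of sixth.
Bb to Gb is 8 semitones. A major sixth is 9, so 8 makes it minor.

minor sixth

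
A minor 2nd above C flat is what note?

Dbb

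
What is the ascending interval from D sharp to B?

The letter names run D→B, a span of 5 letter steps, so the interval is some kind of sixth.
D# to B is 8 semitones. A major sixth is 9, so 8 makes it minor.

minor sixth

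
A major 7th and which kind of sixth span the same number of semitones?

A major seventh spans 11 semitones.
A sixth spanning 11 semitones is doubly augmented (the major sixth is 9).

doubly augmented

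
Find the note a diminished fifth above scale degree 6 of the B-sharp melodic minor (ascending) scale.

Scale degree 6 of B# melodic minor (ascending) is G##.
A diminished fifth (6 semitones) above G## lands on the letter D, giving D#.

D#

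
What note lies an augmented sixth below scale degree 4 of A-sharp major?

F

Scale degree 4 of A# major is D#.
An augmented sixth (10 semitones) below D# lands on the letter F, giving F.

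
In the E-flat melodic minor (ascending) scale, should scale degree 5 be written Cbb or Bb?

Each scale degree takes a distinct letter name. Degree 5 of a scale on E must use the letter B.
Bb and Cbb are enharmonically the same pitch, but only Bb uses the letter B, so it is the correct spelling here.

Bb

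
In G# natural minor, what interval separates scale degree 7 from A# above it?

major third

Scale degree 7 of G# natural minor is F#.
F# up to A#: letters F→A make it a third; 4 semitones makes it major.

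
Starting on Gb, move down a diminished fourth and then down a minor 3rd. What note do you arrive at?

A diminished fourth down from Gb is D (letter D, 4 semitones down).
A minor third down from D is B (letter B, 3 semitones down).

B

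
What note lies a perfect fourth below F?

F down a perfect fourth is C, so the target letter is C.
From F, a perfect fourth is 5 semitones down: C.

C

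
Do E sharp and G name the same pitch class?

No

E# is pitch class 5; G is pitch class 7.
The pitch classes differ (5 vs. 7), so they are not enharmonic equivalents.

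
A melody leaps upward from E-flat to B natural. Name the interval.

Counting letters E–F–G–A–B gives a fifth.
Eb→B = 8 semitones, 1 wider than the perfect fifth (7), so augmented.

augmented fifth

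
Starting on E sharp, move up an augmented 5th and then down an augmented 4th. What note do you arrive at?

An augmented fifth up from E# is B## (letter B, 8 semitones up).
An augmented fourth down from B## is F## (letter F, 6 semitones down).

F##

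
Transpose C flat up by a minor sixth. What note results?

Abb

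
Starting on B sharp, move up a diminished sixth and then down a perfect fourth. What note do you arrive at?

D

A diminished sixth up from B# is G (letter G, 7 semitones up).
A perfect fourth down from G is D (letter D, 5 semitones down).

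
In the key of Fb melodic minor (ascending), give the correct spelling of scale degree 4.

Bbb

Degree 4 takes the letter 3 steps above F, which is B.
In melodic minor (ascending), degree 4 sits 5 semitones above the tonic. Fb + 5 semitones is pitch class 9, spelled on B as Bbb.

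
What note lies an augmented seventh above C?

B#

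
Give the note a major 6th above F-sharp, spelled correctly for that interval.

A sixth above F lands on the letter D.
A major sixth spans 9 semitones, so F# moves to pitch class 3. On the letter D that is D#.

D#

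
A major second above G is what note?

G up a major second is A, so the target letter is A.
From G, a major second is 2 semitones up: A.

A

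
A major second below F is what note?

F down a major second is Eb, so the target letter is E.
From F, a major second is 2 semitones down: Eb.

Eb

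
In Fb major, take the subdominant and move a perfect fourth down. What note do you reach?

The subdominant of Fb major is Bbb.
A perfect fourth (5 semitones) below Bbb lands on the letter F, giving Fb.

Fb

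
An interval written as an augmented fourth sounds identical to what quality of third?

doubly augmented

An augmented fourth spans 6 semitones.
A third spanning 6 semitones is doubly augmented (the major third is 4).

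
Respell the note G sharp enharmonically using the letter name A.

G# is pitch class 8. The letter A alone is pitch class 9.
To reach pitch class 8 from A requires an offset of -1 semitone, i.e. flat: Ab.

Ab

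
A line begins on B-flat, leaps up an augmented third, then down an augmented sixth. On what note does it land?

F

An augmented third up from Bb is D# (letter D, 5 semitones up).
An augmented sixth down from D# is F (letter F, 10 semitones down).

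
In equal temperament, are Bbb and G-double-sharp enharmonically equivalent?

Bbb = pitch class 9 and G## = pitch class 9 — the same pitch class, so they are enharmonic equivalents.

Yes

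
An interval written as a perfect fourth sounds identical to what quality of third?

augmented

A perfect fourth spans 5 semitones.
A third spanning 5 semitones is augmented (the major third is 4).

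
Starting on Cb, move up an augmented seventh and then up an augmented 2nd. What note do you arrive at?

An augmented seventh up from Cb is B (letter B, 12 semitones up).
An augmented second up from B is C## (letter C, 3 semitones up).

C##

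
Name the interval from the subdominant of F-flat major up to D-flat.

major third

The subdominant of Fb major is Bbb.
Bbb up to Db: letters B→D make it a third; 4 semitones makes it major.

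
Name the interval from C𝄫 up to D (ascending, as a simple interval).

Counting letters C–D gives a second.
Cbb→D = 4 semitones, 2 wider than the major second (2), so doubly augmented.

doubly augmented second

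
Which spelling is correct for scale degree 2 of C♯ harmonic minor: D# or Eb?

D#

Each scale degree takes a distinct letter name. Degree 2 of a scale on C must use the letter D.
D# and Eb are enharmonically the same pitch, but only D# uses the letter D, so it is the correct spelling here.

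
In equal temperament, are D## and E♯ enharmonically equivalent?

No

D## is pitch class 4; E# is pitch class 5.
The pitch classes differ (4 vs. 5), so they are not enharmonic equivalents.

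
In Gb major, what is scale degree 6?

Eb

The Gb major scale runs Gb Ab Bb Cb Db Eb F.
Degree 6 is Eb.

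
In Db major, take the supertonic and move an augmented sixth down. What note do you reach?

Gbb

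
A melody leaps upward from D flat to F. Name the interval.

Counting letters D–E–F gives a third.
Db→F = 4 semitones, exactly the major third.

major third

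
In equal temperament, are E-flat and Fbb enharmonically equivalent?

Eb = pitch class 3 and Fbb = pitch class 3 — the same pitch class, so they are enharmonic equivalents.

Yes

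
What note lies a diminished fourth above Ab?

Dbb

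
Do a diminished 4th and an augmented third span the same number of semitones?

No

A diminished fourth spans 4 semitones; an augmented third spans 5.
The spans differ, so they are not enharmonic equivalents.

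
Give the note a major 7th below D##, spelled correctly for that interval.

E#

D down a major seventh is Eb, so the target letter is E.
From D##, a major seventh is 11 semitones down: E#.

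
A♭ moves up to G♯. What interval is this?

Counting letters A–B–C–D–E–F–G gives a seventh.
Ab→G# = 12 semitones, 1 wider than the major seventh (11), so augmented.

augmented seventh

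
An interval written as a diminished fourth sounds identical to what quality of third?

major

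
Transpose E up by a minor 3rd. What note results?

E up a major third is G#, so the target letter is G.
From E, a minor third is 3 semitones up: G.

G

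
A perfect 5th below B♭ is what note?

A fifth below B lands on the letter E.
A perfect fifth spans 7 semitones, so Bb moves to pitch class 3. On the letter E that is Eb.

Eb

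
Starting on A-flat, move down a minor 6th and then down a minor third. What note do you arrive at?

A

A minor sixth down from Ab is C (letter C, 8 semitones down).
A minor third down from C is A (letter A, 3 semitones down).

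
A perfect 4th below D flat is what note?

A fourth below D lands on the letter A.
A perfect fourth spans 5 semitones, so Db moves to pitch class 8. On the letter A that is Ab.

Ab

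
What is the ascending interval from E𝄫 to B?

The letter names run E→B, a span of 4 letter steps, so the interval is some kind of fifth.
Ebb to B is 9 semitones. A perfect fifth is 7, so 9 makes it doubly augmented.

doubly augmented fifth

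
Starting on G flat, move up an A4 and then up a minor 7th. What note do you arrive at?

Bb

An augmented fourth up from Gb is C (letter C, 6 semitones up).
A minor seventh up from C is Bb (letter B, 10 semitones up).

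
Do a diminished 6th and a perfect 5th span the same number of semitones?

Yes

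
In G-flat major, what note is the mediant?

Degree 3 takes the letter 2 steps above G, which is B.
In major, degree 3 sits 4 semitones above the tonic. Gb + 4 semitones is pitch class 10, spelled on B as Bb.

Bb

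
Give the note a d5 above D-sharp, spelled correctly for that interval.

D up a perfect fifth is A, so the target letter is A.
From D#, a diminished fifth is 6 semitones up: A.

A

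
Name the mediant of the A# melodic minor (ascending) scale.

C#

Degree 3 takes the letter 2 steps above A, which is C.
In melodic minor (ascending), degree 3 sits 3 semitones above the tonic. A# + 3 semitones is pitch class 1, spelled on C as C#.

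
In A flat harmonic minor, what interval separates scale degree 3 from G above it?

augmented fifth

Scale degree 3 of Ab harmonic minor is Cb.
Cb up to G: letters C→G make it a fifth; 8 semitones makes it augmented.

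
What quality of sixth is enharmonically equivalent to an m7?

augmented

A minor seventh spans 10 semitones.
A sixth spanning 10 semitones is augmented (the major sixth is 9).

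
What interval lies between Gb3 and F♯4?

augmented seventh

Counting letters G–A–B–C–D–E–F gives a seventh.
Gb→F# = 12 semitones, 1 wider than the major seventh (11), so augmented.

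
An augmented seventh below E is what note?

Fb

E down a major seventh is F, so the target letter is F.
From E, an augmented seventh is 12 semitones down: Fb.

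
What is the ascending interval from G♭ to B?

augmented third

Counting letters G–A–B gives a third.
Gb→B = 5 semitones, 1 wider than the major third (4), so augmented.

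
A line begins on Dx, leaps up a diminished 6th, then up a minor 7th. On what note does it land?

A diminished sixth up from D## is B (letter B, 7 semitones up).
A minor seventh up from B is A (letter A, 10 semitones up).

A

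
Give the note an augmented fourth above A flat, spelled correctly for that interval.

D

A fourth above A lands on the letter D.
An augmented fourth spans 6 semitones, so Ab moves to pitch class 2. On the letter D that is D.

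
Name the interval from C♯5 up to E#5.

The letter names run C→E, a span of 2 letter steps, so the interval is some kind of third.
C# to E# is 4 semitones. A major third is 4, so 4 makes it major.

major third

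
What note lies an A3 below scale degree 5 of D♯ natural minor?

Scale degree 5 of D# natural minor is A#.
An augmented third (5 semitones) below A# lands on the letter F, giving F.

F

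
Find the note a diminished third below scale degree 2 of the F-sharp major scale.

E##

Scale degree 2 of F# major is G#.
A diminished third (2 semitones) below G# lands on the letter E, giving E##.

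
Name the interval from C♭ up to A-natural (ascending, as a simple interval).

Counting letters C–D–E–F–G–A gives a sixth.
Cb→A = 10 semitones, 1 wider than the major sixth (9), so augmented.

augmented sixth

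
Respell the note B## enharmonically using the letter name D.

Db

Plain D sits 1 semitone above B##, so on the letter D the same pitch needs a flat: Db.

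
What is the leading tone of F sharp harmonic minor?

Degree 7 takes the letter 6 steps above F, which is E.
In harmonic minor, degree 7 sits 11 semitones above the tonic. F# + 11 semitones is pitch class 5, spelled on E as E#.

E#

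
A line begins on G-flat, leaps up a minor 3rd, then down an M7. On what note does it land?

A minor third up from Gb is Bbb (letter B, 3 semitones up).
A major seventh down from Bbb is Cbb (letter C, 11 semitones down).

Cbb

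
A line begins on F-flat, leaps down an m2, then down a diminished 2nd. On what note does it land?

D#

A minor second down from Fb is Eb (letter E, 1 semitone down).
A diminished second down from Eb is D# (letter D, 0 semitones down).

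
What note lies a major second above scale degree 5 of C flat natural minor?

Ab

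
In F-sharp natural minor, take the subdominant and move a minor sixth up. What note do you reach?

G

The subdominant of F# natural minor is B.
A minor sixth (8 semitones) above B lands on the letter G, giving G.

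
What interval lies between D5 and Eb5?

minor second

The letter names run D→E, a span of 1 letter step, so the interval is some kind of second.
D to Eb is 1 semitone. A major second is 2, so 1 makes it minor.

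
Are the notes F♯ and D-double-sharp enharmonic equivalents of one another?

F# is pitch class 6; D## is pitch class 4.
The pitch classes differ (6 vs. 4), so they are not enharmonic equivalents.

No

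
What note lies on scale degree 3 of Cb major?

The Cb major scale runs Cb Db Eb Fb Gb Ab Bb.
Degree 3 is Eb.

Eb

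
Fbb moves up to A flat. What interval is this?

Counting letters F–G–A gives a third.
Fbb→Ab = 5 semitones, 1 wider than the major third (4), so augmented.

augmented third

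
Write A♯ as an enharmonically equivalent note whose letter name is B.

Bb

A# is pitch class 10. The letter B alone is pitch class 11.
To reach pitch class 10 from B requires an offset of -1 semitone, i.e. flat: Bb.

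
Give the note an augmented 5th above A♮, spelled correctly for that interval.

E#

A up a perfect fifth is E, so the target letter is E.
From A, an augmented fifth is 8 semitones up: E#.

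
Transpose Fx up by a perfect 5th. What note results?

C##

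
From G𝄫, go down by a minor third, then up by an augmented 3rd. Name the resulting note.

A minor third down from Gbb is Ebb (letter E, 3 semitones down).
An augmented third up from Ebb is G (letter G, 5 semitones up).

G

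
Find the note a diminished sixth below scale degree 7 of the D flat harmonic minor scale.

E#

Scale degree 7 of Db harmonic minor is C.
A diminished sixth (7 semitones) below C lands on the letter E, giving E#.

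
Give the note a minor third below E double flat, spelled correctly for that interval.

E down a major third is C, so the target letter is C.
From Ebb, a minor third is 3 semitones down: Cb.

Cb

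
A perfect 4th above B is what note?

B up a perfect fourth is E, so the target letter is E.
From B, a perfect fourth is 5 semitones up: E.

E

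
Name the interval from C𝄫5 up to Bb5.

augmented seventh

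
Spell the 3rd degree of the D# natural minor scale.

The D# natural minor scale runs D# E# F# G# A# B C#.
Degree 3 is F#.

F#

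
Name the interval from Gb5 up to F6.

major seventh

Counting letters G–A–B–C–D–E–F gives a seventh.
Gb→F = 11 semitones, exactly the major seventh.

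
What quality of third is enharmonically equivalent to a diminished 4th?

major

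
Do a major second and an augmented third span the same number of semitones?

A major second spans 2 semitones; an augmented third spans 5.
The spans differ, so they are not enharmonic equivalents.

No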